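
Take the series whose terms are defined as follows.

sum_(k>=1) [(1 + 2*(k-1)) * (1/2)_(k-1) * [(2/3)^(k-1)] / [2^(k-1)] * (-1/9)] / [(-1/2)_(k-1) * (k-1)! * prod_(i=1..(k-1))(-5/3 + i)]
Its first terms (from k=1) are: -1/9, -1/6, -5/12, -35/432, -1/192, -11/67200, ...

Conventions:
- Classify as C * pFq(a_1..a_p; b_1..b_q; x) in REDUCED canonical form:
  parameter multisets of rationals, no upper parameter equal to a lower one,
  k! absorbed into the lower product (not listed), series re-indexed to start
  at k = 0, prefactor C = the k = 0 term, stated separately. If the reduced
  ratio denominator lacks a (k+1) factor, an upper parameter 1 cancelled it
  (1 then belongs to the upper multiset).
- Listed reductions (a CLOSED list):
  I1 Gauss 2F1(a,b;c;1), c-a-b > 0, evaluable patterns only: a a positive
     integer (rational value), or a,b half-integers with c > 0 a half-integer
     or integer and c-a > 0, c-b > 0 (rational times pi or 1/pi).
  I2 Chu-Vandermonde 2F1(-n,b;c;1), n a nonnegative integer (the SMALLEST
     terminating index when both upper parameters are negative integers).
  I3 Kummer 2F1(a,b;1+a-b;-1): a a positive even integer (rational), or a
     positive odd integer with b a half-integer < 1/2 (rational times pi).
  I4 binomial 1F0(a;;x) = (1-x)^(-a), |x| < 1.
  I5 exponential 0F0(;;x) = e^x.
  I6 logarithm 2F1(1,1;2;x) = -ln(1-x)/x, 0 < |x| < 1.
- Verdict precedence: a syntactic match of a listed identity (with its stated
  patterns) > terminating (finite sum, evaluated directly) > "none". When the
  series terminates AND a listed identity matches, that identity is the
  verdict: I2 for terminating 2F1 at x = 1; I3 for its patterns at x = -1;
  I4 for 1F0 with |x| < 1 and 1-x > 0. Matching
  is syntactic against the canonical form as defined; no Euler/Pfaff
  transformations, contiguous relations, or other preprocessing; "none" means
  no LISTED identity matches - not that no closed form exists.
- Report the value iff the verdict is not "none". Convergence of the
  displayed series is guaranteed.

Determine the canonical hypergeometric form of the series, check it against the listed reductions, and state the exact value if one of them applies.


Key step: from the first term -1/9: the two k-th powers (C = -1/9) combine into one argument.
Ratio: r(k) = (1/3) * (k+3/2) / [(k-2/3) (k-1/2) (k+1)] ; factor over Q: parameters, x = (1/3), and C = -1/9.

Classification (C = -1/9): 1F2 with upper {3/2}, lower {-2/3, -1/2}, argument x = 1/3. Verdict: none - this 1F2 at x = 1/3 matches no listed pattern, and upper {3/2} holds no stopper.


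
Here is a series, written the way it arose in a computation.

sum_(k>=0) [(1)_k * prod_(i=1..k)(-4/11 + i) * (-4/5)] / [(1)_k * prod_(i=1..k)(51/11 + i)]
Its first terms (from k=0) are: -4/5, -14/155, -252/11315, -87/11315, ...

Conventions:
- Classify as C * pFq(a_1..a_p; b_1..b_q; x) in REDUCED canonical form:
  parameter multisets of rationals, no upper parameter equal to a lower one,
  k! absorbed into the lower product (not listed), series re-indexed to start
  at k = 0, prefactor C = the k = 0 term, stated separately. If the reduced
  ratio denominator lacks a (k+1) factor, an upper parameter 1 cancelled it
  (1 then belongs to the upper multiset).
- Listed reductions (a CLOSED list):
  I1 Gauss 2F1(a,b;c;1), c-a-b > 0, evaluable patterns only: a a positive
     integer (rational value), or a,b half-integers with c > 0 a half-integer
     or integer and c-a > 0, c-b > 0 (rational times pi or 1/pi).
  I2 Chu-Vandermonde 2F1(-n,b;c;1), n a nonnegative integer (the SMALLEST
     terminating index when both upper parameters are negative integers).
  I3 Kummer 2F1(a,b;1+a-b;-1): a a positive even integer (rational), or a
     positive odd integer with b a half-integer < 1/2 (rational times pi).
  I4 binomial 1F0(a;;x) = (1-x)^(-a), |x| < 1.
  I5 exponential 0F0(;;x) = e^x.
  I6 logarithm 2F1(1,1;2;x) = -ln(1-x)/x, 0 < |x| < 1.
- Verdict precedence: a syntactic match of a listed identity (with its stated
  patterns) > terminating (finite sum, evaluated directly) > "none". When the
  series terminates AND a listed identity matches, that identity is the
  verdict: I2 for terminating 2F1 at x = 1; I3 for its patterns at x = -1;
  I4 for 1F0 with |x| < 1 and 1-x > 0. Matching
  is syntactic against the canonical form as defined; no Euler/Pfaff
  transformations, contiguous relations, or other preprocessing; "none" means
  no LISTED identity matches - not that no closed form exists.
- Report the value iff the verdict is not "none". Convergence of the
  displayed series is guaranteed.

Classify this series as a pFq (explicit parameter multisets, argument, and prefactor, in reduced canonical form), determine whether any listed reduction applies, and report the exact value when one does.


Prefactor -4/5, argument 1: 2F1 with upper {7/11, 1} over lower {62/11}. Verdict: Gauss's theorem (I1) matches (x = 1: the Gamma ratio telescopes since c-a-b = 4 > 0 and a = 1 in Z>0). Exact value: -51/55.

Key step: with t_0 = -4/5, the running product (C = -4/5) telescopes to a rising factorial.
Consecutive-term ratio: r(k) = 1 * (k+7/11) (k+1) / [(k+62/11) (k+1)] - rational; roots negated = parameters, x = 1, C = -4/5.


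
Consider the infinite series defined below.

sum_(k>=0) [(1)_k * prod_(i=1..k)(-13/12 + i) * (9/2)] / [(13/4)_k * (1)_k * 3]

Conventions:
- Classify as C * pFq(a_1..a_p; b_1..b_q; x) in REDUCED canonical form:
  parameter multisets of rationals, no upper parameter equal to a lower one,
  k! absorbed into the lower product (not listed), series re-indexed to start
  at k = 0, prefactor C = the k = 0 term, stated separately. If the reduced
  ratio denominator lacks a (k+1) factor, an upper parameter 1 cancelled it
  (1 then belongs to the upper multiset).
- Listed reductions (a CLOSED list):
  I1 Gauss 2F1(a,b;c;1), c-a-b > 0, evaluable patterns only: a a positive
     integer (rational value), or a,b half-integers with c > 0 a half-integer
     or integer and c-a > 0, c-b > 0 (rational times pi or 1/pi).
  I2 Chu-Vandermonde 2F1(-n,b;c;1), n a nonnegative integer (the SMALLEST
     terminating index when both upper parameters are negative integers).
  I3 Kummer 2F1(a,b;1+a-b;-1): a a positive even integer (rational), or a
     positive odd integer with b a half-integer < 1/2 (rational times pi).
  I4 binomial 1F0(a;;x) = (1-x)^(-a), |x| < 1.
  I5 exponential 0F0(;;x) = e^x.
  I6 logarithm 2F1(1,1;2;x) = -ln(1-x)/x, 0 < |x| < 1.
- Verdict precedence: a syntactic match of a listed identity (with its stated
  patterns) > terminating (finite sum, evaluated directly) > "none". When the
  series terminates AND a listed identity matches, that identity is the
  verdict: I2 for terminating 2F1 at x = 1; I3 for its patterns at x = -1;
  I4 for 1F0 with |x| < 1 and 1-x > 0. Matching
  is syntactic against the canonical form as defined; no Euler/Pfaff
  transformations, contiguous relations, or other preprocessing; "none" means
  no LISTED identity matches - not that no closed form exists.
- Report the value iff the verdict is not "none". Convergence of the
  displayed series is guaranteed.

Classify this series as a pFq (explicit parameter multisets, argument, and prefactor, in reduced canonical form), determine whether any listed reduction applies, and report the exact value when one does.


First insight: with t_0 = 3/2, the running product (C = 3/2, x = 1) telescopes to a rising factorial.
Term ratio: r(k) = 1 * (k-1/12) (k+1) / [(k+13/4) (k+1)] - poly over poly, x = 1 from leading terms; C = 3/2 at k = 0.

The series (x = 1) is 2F1: upper {-1/12, 1}, lower {13/4}, prefactor 3/2. Verdict: the Gauss summation I1 fires (x = 1: the Gamma ratio telescopes since c-a-b = 7/3 > 0 and a = 1 in Z>0). Sum: 81/56.


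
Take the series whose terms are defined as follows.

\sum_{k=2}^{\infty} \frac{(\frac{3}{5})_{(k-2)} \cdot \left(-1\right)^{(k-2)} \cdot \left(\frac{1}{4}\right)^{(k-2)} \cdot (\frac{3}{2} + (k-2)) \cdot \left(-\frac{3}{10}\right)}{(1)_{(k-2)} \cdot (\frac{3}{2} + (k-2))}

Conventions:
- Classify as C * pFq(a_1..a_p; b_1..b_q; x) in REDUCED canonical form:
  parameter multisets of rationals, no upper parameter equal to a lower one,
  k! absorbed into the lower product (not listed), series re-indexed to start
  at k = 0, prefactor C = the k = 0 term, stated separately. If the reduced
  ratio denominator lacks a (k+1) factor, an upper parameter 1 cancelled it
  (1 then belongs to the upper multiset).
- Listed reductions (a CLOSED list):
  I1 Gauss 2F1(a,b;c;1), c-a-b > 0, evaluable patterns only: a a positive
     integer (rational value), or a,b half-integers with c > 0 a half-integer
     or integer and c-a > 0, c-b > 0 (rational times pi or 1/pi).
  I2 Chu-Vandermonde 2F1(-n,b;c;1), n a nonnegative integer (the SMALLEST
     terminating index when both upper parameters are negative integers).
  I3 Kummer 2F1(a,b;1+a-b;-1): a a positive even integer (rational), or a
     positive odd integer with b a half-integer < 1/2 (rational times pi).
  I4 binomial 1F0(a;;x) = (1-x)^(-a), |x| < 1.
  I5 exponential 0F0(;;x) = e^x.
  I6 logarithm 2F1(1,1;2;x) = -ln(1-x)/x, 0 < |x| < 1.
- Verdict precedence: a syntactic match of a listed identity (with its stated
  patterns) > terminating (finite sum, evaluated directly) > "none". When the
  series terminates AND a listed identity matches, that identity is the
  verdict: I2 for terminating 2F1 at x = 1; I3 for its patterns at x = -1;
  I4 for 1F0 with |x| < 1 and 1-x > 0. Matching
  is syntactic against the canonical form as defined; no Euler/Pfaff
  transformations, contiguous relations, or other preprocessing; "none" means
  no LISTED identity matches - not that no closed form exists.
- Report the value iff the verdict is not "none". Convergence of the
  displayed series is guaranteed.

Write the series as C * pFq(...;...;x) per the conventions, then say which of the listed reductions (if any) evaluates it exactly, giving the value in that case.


Structural cue: t_0 = -\frac{3}{10} here, and striking the common factor k + 3/2 reduces the term (C = -3/10).
Step ratio: r(k) = -\frac{1}{4} * (k+\frac{3}{5}) / [(k+1)] - rational; roots negated = parameters, x = -\frac{1}{4}, C = -\frac{3}{10}.

Canonical form: C = -\frac{3}{10} times 1F0 with upper {\frac{3}{5}}, lower {-}, x = -\frac{1}{4}. Verdict (x = -\frac{1}{4}): the binomial series (I4) applies (the 1F0 binomial series: exponent -3/5, x = -\frac{1}{4}). Hence: \left(-\frac{3}{10}\right) \cdot \left(\frac{5}{4}\right)^{-\frac{3}{5}}.


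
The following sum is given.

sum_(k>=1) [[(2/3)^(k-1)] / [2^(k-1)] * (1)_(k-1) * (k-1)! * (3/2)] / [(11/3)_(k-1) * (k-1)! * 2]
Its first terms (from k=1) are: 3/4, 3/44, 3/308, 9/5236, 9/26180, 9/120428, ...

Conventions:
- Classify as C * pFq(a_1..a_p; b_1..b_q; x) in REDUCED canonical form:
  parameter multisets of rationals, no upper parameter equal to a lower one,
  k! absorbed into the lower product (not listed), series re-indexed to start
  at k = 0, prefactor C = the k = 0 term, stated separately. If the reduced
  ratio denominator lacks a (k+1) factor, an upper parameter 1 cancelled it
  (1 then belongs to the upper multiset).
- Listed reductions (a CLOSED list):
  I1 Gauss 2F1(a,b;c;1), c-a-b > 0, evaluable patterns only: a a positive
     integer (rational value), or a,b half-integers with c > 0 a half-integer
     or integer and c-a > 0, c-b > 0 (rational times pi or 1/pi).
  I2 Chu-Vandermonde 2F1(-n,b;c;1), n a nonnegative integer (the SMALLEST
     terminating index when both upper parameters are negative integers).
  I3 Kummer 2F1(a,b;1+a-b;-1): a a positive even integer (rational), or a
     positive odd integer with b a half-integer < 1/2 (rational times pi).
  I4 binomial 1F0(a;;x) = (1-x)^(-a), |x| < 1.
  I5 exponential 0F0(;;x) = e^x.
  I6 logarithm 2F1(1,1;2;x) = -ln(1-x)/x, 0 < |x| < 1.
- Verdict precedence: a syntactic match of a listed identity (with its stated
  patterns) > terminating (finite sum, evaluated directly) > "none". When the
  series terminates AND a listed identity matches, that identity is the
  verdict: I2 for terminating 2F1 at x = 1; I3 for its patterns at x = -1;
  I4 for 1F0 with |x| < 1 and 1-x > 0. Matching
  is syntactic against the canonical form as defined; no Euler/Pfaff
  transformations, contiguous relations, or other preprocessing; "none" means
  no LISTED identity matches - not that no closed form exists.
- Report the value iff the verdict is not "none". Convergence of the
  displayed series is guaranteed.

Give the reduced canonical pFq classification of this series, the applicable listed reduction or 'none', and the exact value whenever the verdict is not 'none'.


Key step: x = (1/3) and the factorial ratio (prefactor 3/4) (k+a-1)!/(a-1)! is a rising factorial (a)_k.
Adjacent-term ratio: r(k) = (1/3) * (k+1) (k+1) / [(k+11/3) (k+1)] - rational; roots negated = parameters, x = (1/3), C = 3/4.

At argument 1/3: a 2F1 with upper {1, 1}, lower {11/3}, scaled by C = 3/4. Verdict: none here - no I1-I6 shape fits x = 1/3 with lower {11/3}.


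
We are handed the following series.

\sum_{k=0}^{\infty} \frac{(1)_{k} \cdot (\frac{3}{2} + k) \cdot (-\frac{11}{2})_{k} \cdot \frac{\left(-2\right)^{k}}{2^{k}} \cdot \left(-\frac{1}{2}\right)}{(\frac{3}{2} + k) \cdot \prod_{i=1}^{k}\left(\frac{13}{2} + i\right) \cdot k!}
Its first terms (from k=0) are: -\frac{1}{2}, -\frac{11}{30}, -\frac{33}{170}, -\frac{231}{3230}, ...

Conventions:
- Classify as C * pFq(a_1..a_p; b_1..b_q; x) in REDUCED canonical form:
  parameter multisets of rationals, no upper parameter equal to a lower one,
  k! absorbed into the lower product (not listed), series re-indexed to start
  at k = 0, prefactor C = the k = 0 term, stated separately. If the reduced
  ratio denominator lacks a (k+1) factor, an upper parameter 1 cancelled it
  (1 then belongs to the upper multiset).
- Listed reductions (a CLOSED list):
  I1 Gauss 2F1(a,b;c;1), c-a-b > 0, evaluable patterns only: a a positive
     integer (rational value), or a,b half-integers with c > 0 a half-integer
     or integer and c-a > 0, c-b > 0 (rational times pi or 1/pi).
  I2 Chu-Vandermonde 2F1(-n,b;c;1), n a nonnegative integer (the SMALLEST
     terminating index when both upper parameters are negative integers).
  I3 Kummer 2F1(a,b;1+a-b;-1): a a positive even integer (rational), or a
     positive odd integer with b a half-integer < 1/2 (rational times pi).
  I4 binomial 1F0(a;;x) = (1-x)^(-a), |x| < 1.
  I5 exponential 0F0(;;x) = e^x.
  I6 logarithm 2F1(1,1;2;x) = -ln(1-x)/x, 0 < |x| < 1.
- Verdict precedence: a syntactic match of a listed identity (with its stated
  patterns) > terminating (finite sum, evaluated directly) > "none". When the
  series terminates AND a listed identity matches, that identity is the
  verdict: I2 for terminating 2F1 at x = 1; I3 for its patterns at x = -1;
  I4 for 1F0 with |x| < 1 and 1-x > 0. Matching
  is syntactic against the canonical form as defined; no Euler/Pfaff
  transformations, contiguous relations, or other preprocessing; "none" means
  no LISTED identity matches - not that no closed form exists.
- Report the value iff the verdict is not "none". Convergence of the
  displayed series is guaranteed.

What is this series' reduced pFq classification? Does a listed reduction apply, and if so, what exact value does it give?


Reduced: x = -1, 2F1, upper = {-\frac{11}{2}, 1}, lower = {\frac{15}{2}}, C = -\frac{1}{2}. Verdict: Kummer's theorem (I3) applies (x = -1; c = \frac{15}{2} equals 1+a-b for upper {-\frac{11}{2}, 1}: listed pattern). Its exact value is \left(-\frac{3003}{8192}\right) \cdot \pi.

Key observation: from the first term -\frac{1}{2}: the lower running product (C = -1/2, x = -1) is a rising factorial.
Term ratio: r(k) = -1 * (k-\frac{11}{2}) (k+1) / [(k+\frac{15}{2}) (k+1)] ; factor over Q: parameters, x = -1, and C = -\frac{1}{2}.


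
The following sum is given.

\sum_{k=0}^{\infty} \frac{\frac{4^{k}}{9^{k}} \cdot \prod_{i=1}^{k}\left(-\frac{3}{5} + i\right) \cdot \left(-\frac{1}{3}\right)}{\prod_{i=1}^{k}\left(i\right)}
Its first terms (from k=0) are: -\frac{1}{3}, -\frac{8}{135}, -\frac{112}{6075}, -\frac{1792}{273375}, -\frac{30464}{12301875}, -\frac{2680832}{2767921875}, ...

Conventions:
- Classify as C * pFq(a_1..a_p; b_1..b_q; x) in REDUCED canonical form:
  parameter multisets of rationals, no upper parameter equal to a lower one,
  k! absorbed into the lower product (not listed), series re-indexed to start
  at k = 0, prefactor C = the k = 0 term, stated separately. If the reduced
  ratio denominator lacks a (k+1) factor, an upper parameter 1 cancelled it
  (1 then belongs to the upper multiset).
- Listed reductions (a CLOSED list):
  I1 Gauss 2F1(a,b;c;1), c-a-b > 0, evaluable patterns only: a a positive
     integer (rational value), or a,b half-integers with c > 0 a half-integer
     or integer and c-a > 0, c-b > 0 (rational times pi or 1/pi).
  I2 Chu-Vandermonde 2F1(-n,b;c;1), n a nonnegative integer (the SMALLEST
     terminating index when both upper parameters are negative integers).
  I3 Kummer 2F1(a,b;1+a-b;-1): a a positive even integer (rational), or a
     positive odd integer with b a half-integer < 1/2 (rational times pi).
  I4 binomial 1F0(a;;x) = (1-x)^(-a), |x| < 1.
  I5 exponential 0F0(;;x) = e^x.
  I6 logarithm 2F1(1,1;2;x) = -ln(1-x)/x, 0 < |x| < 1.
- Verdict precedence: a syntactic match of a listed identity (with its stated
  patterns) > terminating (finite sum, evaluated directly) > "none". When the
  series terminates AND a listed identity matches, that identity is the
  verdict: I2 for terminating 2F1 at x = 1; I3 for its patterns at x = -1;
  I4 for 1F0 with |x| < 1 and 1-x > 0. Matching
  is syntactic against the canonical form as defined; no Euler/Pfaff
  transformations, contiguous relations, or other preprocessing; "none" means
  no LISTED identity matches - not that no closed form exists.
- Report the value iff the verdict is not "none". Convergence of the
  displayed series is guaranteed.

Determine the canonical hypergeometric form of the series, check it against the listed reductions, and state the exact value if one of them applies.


Reduced: x = \frac{4}{9}, 1F0, upper = {\frac{2}{5}}, lower = {-}, C = -\frac{1}{3}. Verdict: the I4 binomial reduction fires (the 1F0 binomial series: exponent -2/5, x = \frac{4}{9}). Sum: \left(-\frac{1}{3}\right) \cdot \left(\frac{5}{9}\right)^{-\frac{2}{5}}.

The tell: t_0 being -\frac{1}{3}, the two geometric factors (C = -1/3, x = 4/9) combine into one argument.
Ratio: r(k) = \frac{4}{9} * (k+\frac{2}{5}) / [(k+1)] ; factor over Q: parameters, x = \frac{4}{9}, and C = -\frac{1}{3}.


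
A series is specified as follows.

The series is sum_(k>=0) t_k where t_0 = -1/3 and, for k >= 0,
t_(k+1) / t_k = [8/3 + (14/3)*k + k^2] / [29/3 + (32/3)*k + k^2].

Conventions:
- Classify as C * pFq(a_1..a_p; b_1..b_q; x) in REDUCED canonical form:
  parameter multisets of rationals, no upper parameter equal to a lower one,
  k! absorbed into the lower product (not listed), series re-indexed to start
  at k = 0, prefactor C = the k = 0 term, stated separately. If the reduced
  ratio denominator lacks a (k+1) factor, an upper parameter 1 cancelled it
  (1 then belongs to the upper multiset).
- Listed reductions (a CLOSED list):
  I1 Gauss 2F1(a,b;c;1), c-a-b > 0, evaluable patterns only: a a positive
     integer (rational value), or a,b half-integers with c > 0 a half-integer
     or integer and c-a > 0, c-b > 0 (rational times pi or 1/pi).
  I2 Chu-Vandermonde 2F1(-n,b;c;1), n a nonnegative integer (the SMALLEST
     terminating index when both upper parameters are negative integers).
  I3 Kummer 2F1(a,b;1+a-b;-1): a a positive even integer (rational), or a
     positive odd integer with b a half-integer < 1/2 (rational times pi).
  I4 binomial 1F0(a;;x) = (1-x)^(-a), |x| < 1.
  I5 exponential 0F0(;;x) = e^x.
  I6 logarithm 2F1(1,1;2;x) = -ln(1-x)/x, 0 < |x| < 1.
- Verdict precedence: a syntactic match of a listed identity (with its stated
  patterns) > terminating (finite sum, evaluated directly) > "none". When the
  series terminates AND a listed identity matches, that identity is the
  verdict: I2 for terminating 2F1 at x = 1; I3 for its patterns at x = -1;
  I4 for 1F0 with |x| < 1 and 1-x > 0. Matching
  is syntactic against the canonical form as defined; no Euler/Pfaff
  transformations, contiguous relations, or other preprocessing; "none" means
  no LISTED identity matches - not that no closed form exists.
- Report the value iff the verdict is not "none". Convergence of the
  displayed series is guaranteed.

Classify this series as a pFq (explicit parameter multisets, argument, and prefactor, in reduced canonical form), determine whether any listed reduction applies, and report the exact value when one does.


The tell: t_0 being -1/3, factor the ratio over Q (C = -1/3, x = 1): negated roots = parameters.
Adjacent-term ratio: r(k) = 1 * (k+2/3) (k+4) / [(k+29/3) (k+1)] ; factor over Q: parameters, x = 1, and C = -1/3.

With C = -1/3: the canonical form is 2F1(2/3, 4; 29/3; 1). Verdict: this is the Gauss summation I1 (x = 1: the Gamma ratio telescopes since c-a-b = 5 > 0 and a = 4 in Z>0). Its exact value is -5083/10206.


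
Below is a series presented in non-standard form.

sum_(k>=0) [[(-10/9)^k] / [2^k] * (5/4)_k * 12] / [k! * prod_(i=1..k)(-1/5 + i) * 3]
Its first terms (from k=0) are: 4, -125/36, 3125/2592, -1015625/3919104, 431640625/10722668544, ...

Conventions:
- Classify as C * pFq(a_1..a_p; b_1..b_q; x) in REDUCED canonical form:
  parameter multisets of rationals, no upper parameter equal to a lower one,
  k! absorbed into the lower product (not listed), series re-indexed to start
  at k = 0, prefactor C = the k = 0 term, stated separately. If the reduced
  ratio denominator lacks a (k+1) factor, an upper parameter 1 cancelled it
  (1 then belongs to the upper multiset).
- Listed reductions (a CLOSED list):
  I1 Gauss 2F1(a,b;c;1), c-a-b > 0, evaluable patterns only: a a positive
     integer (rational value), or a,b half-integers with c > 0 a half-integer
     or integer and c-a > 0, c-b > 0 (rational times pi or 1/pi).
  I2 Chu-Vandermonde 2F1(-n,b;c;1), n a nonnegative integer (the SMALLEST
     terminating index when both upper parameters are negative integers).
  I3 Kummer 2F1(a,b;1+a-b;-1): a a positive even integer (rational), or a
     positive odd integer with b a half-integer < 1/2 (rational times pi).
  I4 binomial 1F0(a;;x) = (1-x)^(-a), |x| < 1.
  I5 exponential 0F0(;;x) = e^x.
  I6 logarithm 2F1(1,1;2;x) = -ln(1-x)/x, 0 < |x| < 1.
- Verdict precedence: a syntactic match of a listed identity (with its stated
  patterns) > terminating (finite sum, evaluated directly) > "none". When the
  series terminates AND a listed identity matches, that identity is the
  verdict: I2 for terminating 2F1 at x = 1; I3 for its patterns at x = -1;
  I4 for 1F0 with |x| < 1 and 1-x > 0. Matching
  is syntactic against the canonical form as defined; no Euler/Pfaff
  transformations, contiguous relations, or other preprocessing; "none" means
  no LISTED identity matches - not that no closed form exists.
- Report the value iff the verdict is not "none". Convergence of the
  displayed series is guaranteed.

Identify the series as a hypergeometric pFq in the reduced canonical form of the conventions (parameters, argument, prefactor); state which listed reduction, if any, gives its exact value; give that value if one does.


Reduced: x = -5/9, 1F1, upper = {5/4}, lower = {4/5}, C = 4. Verdict: none - at argument -5/9 the multisets {5/4} ; {4/5} match no listed identity.

Structural cue: t_0 being 4, the lower running product (C = 4) is a rising factorial.
Step ratio: r(k) = (-5/9) * (k+5/4) / [(k+4/5) (k+1)] - rational in k. x = (-5/9); t_0 = 4; negate the roots.


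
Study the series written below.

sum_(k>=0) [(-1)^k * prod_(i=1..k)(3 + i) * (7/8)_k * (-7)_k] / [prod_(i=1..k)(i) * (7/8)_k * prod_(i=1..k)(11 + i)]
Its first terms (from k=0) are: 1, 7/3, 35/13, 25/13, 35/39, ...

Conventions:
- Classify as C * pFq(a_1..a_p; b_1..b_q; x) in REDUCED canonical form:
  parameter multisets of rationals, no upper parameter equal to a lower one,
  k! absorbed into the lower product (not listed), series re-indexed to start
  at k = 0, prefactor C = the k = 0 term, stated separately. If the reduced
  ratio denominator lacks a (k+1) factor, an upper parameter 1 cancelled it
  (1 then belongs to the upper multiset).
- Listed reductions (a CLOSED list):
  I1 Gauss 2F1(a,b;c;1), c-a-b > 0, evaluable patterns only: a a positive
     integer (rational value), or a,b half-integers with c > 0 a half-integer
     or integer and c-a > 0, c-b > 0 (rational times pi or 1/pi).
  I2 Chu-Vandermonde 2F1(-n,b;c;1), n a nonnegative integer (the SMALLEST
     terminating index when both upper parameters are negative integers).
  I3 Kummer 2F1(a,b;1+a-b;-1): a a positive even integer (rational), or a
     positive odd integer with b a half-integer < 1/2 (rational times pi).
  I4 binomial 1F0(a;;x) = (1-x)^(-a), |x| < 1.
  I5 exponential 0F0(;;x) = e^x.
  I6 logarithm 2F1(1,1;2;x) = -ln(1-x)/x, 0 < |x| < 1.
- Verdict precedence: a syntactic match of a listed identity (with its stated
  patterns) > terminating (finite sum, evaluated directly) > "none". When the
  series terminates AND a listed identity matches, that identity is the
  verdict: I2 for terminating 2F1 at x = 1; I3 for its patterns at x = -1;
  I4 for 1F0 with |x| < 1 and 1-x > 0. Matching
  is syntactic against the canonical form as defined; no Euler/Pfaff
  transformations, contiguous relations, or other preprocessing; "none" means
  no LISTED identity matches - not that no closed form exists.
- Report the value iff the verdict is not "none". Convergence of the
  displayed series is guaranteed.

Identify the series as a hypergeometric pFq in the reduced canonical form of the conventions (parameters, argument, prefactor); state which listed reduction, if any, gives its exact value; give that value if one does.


x = -1 here; the reduced form reads 2F1, upper {-7, 4}, lower {12}, C = 1. Verdict (x = -1): Kummer's theorem (I3) applies (x = -1; c = 12 equals 1+a-b for upper {-7, 4}: listed pattern). Sum: 55/6.

Key step: x = (-1) and the product of the first k integers (prefactor 1) is k!.
Consecutive-term ratio: r(k) = (-1) * (k-7) (k+4) / [(k+12) (k+1)] - rational in k. x = (-1); t_0 = 1; negate the roots.


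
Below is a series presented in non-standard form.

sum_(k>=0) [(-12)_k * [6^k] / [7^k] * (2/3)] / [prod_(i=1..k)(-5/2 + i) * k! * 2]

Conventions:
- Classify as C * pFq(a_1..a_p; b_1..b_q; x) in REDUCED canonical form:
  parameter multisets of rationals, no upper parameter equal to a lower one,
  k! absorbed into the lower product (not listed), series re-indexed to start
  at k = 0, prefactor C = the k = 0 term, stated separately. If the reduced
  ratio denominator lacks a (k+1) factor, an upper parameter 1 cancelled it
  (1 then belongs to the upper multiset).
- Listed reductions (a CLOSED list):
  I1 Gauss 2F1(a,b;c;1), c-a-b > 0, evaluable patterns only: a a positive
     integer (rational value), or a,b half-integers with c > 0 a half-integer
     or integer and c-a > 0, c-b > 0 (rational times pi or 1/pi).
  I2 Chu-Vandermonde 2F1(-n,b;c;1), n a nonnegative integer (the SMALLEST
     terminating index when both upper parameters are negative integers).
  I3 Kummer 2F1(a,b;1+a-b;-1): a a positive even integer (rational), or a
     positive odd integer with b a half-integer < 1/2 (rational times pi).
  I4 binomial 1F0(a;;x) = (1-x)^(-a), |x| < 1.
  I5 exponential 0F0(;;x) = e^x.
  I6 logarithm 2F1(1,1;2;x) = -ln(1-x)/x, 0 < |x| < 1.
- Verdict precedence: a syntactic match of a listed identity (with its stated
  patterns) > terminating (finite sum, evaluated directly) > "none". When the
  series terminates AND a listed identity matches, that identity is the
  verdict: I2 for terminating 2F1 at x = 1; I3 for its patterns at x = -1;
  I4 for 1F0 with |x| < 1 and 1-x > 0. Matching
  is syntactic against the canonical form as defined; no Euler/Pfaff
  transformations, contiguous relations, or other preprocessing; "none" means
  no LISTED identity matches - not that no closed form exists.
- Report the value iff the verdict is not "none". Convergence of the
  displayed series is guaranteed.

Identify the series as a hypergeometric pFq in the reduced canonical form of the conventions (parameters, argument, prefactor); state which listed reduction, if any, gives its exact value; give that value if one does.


Reduced: x = 6/7, 1F1, upper = {-12}, lower = {-3/2}, C = 1/3. Verdict: terminating (-12 upstairs). 13 nonzero terms in all; added directly. Hence: -194215375795653703/30512771602424475.

Key step: from the first term 1/3: the two geometric factors (C = 1/3, x = 6/7) combine into one argument.
Adjacent-term ratio: r(k) = (6/7) * (k-12) / [(k-3/2) (k+1)] - rational in k. x = (6/7); t_0 = 1/3; negate the roots.


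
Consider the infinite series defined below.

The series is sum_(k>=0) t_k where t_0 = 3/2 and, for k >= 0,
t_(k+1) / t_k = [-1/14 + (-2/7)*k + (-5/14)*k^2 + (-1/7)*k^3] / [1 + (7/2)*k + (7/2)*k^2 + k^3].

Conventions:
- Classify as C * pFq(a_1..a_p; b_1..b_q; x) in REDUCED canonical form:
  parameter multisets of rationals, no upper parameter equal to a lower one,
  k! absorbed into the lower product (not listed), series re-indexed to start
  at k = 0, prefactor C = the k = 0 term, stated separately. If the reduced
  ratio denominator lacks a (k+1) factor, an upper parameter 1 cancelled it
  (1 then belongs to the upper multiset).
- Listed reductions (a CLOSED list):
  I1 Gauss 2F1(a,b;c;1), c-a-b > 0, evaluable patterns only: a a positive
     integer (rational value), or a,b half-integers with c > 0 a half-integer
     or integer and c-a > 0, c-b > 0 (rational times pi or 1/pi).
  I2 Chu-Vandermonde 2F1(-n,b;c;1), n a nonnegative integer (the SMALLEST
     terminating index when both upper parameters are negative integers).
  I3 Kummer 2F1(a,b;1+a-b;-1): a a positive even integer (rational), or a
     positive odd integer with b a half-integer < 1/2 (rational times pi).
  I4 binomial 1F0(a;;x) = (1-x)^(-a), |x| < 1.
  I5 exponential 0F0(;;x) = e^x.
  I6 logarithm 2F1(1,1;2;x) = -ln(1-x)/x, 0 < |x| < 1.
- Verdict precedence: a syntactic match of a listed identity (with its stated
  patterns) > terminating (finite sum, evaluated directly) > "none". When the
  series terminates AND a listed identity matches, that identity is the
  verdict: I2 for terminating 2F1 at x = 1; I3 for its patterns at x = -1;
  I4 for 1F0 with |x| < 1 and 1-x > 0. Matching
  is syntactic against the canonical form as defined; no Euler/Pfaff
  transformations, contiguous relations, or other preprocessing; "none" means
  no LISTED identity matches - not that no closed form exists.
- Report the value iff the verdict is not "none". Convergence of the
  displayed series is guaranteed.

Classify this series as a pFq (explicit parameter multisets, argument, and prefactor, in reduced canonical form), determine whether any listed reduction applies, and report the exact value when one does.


Classification (C = 3/2): 2F1 with upper {1, 1}, lower {2}, argument x = -1/7. Verdict: logarithm (I6) fires (the logarithm: parameters (1,1;2), x = -1/7). Its exact value is (21/2) * ln(8/7).

Key step: with t_0 = 3/2, cancel k + 1/2 from the displayed ratio first; then C = 3/2, x = -1/7.
Term ratio: r(k) = (-1/7) * (k+1) (k+1) / [(k+2) (k+1)] - rational in k, leading ratio (-1/7); with t_0 = 3/2, classification follows.


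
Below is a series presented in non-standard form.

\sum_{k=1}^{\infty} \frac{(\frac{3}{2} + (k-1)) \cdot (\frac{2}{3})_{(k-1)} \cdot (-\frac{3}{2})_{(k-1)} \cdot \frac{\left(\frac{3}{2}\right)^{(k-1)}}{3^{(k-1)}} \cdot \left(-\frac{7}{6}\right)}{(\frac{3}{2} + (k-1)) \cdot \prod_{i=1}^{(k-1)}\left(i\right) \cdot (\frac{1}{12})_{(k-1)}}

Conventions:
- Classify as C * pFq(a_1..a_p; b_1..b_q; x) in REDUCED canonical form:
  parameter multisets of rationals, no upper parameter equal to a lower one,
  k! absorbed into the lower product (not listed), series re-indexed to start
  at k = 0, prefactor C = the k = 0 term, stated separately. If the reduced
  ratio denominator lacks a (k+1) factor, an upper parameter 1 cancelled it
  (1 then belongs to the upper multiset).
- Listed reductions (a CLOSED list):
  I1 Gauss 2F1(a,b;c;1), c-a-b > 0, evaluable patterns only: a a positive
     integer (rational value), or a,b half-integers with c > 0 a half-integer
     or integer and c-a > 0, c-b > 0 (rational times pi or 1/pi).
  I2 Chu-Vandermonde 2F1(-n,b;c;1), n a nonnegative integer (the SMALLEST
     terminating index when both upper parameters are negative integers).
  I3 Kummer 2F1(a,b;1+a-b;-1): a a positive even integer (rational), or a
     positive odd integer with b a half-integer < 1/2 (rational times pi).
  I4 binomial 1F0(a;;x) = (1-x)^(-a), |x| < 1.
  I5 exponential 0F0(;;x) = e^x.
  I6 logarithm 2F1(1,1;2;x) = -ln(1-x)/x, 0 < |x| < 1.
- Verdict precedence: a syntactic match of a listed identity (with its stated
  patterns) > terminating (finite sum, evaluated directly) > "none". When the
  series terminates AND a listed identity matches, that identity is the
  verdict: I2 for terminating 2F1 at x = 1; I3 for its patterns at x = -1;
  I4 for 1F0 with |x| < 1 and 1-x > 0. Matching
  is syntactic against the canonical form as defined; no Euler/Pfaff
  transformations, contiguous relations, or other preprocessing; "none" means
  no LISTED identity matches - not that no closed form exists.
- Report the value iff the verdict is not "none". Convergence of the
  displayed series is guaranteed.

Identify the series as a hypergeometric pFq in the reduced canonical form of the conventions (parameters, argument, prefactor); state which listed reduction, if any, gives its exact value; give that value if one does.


x = \frac{1}{2} here; the reduced form reads 2F1, upper {-\frac{3}{2}, \frac{2}{3}}, lower {\frac{1}{12}}, C = -\frac{7}{6}. Verdict: none - at argument \frac{1}{2} the multisets {-\frac{3}{2}, \frac{2}{3}} ; {\frac{1}{12}} match no listed identity.

The tell: t_0 being -\frac{7}{6}, striking the common factor k + 3/2 reduces the term (C = -7/6).
Step ratio: r(k) = \frac{1}{2} * (k-\frac{3}{2}) (k+\frac{2}{3}) / [(k+\frac{1}{12}) (k+1)] - rational in k. x = \frac{1}{2}; t_0 = -\frac{7}{6}; negate the roots.


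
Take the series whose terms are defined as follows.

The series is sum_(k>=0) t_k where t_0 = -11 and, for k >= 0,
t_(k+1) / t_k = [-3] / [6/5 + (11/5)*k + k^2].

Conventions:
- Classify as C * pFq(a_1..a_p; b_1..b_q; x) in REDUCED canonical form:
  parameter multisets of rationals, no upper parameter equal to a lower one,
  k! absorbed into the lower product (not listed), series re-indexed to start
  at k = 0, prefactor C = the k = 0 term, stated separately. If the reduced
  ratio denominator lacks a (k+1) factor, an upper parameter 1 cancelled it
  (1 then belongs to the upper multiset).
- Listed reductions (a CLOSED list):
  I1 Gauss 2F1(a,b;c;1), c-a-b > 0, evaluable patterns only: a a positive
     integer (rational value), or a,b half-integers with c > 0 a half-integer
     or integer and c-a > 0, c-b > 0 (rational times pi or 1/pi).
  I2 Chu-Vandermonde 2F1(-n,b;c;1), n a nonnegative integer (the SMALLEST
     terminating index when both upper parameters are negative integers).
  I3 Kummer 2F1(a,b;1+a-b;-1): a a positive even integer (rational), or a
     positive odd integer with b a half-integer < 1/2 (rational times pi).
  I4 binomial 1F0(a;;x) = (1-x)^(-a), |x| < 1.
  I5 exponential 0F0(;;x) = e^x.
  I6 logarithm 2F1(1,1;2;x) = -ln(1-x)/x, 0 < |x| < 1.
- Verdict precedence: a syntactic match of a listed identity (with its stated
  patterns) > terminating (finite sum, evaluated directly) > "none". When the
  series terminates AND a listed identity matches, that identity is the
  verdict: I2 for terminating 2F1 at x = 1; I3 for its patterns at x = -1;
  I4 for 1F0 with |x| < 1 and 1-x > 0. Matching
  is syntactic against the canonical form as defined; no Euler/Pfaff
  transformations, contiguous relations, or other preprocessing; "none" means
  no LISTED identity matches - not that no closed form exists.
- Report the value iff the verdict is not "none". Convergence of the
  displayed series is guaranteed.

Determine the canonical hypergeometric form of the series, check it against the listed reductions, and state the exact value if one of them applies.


Structural cue: t_0 = -11 here, and the expanded ratio factors over Q; C = -11, x = -3, roots give parameters.
Ratio: r(k) = (-3) * 1 / [(k+6/5) (k+1)] - poly over poly, x = (-3) from leading terms; C = -11 at k = 0.

This is -11 * 0F1(-; 6/5; -3) in reduced canonical form. Verdict: none - this 0F1 at x = -3 matches no listed pattern, and upper {-} holds no stopper.


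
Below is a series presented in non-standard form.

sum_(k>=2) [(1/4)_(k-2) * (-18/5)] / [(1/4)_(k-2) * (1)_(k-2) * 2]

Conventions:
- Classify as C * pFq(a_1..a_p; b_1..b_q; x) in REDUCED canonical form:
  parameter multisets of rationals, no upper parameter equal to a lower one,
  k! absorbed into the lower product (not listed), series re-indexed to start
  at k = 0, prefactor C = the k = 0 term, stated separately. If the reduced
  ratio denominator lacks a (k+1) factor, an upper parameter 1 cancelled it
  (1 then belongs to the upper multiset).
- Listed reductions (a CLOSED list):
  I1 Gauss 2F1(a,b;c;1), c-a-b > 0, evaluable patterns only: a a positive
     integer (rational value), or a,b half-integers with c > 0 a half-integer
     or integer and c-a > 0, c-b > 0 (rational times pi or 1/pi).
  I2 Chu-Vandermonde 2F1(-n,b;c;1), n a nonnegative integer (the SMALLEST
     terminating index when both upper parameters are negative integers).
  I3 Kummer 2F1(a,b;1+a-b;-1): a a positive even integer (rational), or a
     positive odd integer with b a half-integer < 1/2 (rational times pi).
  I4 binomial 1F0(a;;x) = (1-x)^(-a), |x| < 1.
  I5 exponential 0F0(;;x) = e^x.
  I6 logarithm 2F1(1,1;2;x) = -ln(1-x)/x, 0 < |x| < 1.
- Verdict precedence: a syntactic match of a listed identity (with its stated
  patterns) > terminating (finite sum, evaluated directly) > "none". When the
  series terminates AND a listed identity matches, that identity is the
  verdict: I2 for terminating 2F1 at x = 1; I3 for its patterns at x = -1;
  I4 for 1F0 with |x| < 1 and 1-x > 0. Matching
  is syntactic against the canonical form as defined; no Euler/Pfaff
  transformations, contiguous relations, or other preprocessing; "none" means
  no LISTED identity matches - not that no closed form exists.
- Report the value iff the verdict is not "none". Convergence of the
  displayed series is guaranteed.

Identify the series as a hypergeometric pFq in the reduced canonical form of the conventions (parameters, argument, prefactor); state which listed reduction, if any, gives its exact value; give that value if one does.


At argument 1: a 0F0 with upper {-}, lower {-}, scaled by C = -9/5. Verdict: the exponential series (I5) matches (the 0F0 exponential series at x = 1). Value: (-9/5) * e^(1).

The tell: x = 1 and (1)_k (prefactor -9/5) is k! itself.
Adjacent-term ratio: r(k) = 1 * 1 / [(k+1)] - rational in k. x = 1; t_0 = -9/5; negate the roots.


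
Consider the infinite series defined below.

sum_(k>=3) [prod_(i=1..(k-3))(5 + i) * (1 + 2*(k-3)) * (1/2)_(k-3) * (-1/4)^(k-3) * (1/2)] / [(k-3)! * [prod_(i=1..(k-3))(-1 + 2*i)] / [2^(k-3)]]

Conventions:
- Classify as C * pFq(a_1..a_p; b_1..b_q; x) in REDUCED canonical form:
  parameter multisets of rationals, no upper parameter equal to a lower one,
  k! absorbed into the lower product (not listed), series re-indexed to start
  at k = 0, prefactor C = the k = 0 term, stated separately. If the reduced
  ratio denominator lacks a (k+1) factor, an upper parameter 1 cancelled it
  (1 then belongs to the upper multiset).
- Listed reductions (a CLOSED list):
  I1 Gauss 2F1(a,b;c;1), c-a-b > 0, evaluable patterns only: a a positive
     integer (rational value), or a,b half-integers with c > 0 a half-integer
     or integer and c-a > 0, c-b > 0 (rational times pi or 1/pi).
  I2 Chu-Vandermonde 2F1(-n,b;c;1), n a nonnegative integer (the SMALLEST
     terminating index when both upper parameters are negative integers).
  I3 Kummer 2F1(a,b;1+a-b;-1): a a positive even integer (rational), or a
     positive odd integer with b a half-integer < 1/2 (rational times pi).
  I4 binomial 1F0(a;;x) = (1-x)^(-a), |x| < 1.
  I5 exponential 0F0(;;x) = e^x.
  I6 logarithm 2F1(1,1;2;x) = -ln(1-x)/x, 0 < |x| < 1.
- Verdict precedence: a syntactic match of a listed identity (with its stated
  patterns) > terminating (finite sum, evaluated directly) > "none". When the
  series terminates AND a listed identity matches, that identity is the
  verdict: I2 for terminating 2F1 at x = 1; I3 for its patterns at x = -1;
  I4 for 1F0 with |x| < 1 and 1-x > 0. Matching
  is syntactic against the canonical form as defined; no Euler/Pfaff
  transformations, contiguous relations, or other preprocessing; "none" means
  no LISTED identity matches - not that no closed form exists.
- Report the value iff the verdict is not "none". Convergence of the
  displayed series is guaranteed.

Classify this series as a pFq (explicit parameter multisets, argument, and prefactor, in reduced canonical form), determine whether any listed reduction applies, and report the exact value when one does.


This is 1/2 * 2F1(3/2, 6; 1/2; -1/4) in reduced canonical form. Verdict: none. Every listed pattern misses the 2F1 form at -1/4, upper {3/2, 6}.

First insight: t_0 being 1/2, the lower odd product (C = 1/2) is 2^k (1/2)_k.
Consecutive-term ratio: r(k) = (-1/4) * (k+3/2) (k+6) / [(k+1/2) (k+1)] - poly over poly, x = (-1/4) from leading terms; C = 1/2 at k = 0.
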